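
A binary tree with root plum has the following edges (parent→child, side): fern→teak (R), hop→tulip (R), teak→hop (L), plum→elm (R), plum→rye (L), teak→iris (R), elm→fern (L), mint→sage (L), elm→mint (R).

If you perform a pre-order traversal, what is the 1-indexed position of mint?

9

Pre-order visits the node, then its left subtree, then its right subtree.
Visit plum.
At plum: go left to rye.
  rye is a leaf — visit rye.
At plum: go right to elm.
  Visit elm.
  At elm: go left to fern.
    Visit fern.
    At fern: no left child.
    At fern: go right to teak.
      Visit teak.
      At teak: go left to hop.
        Visit hop.
        At hop: no left child.
        At hop: go right to tulip.
          tulip is a leaf — visit tulip.
      At teak: go right to iris.
        iris is a leaf — visit iris.
  At elm: go right to mint.
    Visit mint.
    At mint: go left to sage.
      sage is a leaf — visit sage.
    At mint: no right child.
Full pre-order sequence: plum, rye, elm, fern, teak, hop, tulip, iris, mint, sage.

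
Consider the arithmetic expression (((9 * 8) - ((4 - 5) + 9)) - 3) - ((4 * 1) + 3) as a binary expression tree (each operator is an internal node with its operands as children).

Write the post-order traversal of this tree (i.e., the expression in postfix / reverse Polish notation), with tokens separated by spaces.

Post-order on an expression tree gives postfix notation: for each operator, emit left operand, right operand, then the operator.

9 8 * 4 5 - 9 + - 3 - 4 1 * 3 + -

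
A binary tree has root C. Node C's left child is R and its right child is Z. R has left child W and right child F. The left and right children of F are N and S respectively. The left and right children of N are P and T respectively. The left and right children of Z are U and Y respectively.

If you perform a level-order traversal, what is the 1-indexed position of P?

10

Level-order visits nodes level by level from the root, left to right within each level.
Level 0: C
Level 1: R, Z
Level 2: W, F, U, Y
Level 3: N, S
Level 4: P, T
Full level-order sequence: C, R, Z, W, F, U, Y, N, S, P, T.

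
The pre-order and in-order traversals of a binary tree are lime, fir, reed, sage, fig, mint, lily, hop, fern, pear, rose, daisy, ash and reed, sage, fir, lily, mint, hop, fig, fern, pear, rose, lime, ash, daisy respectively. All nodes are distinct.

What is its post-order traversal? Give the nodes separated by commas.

sage, reed, lily, hop, mint, rose, pear, fern, fig, fir, ash, daisy, lime

The first element of pre-order is the root; it splits in-order into left and right subtrees.
Root lime: left subtree has 10 nodes {reed, sage, fir, lily, mint, hop, fig, fern, pear, rose}, right has 2 {ash, daisy}.
  Root fir: left subtree has 2 nodes {reed, sage}, right has 7 {lily, mint, hop, fig, fern, pear, rose}.
    Root reed: left subtree has 0 nodes { }, right has 1 {sage}.
    Root fig: left subtree has 3 nodes {lily, mint, hop}, right has 3 {fern, pear, rose}.
      Root mint: left subtree has 1 node {lily}, right has 1 {hop}.
      Root fern: left subtree has 0 nodes { }, right has 2 {pear, rose}.
        Root pear: left subtree has 0 nodes { }, right has 1 {rose}.
  Root daisy: left subtree has 1 node {ash}, right has 0 { }.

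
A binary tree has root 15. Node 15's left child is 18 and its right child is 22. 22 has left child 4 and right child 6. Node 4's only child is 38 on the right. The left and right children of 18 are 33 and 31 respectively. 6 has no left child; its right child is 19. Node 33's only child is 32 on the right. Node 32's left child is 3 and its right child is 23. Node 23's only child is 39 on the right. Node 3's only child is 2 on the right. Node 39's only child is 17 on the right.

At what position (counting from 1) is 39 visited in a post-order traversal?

Post-order visits the left subtree, then the right subtree, then the node.
At 15: go left to 18.
  At 18: go left to 33.
    At 33: no left child.
    At 33: go right to 32.
      At 32: go left to 3.
        At 3: no left child.
        At 3: go right to 2.
          2 is a leaf — visit 2.
        Visit 3.
      At 32: go right to 23.
        At 23: no left child.
        At 23: go right to 39.
          At 39: no left child.
          At 39: go right to 17.
            17 is a leaf — visit 17.
          Visit 39.
        Visit 23.
      Visit 32.
    Visit 33.
  At 18: go right to 31.
    31 is a leaf — visit 31.
  Visit 18.
At 15: go right to 22.
  At 22: go left to 4.
    At 4: no left child.
    At 4: go right to 38.
      38 is a leaf — visit 38.
    Visit 4.
  At 22: go right to 6.
    At 6: no left child.
    At 6: go right to 19.
      19 is a leaf — visit 19.
    Visit 6.
  Visit 22.
Visit 15.
Full post-order sequence: 2, 3, 17, 39, 23, 32, 33, 31, 18, 38, 4, 19, 6, 22, 15.

4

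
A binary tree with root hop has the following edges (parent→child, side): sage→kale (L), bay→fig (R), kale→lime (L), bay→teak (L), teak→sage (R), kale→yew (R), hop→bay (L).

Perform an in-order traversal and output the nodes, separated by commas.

In-order visits the left subtree, then the node, then the right subtree.
At hop: go left to bay.
  At bay: go left to teak.
    At teak: no left child.
    Visit teak.
    At teak: go right to sage.
      At sage: go left to kale.
        At kale: go left to lime.
          lime is a leaf — visit lime.
        Visit kale.
        At kale: go right to yew.
          yew is a leaf — visit yew.
      Visit sage.
      At sage: no right child.
  Visit bay.
  At bay: go right to fig.
    fig is a leaf — visit fig.
Visit hop.
At hop: no right child.

teak, lime, kale, yew, sage, bay, fig, hop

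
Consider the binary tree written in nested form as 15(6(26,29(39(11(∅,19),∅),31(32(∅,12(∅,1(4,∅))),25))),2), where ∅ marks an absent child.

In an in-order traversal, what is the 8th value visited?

In-order visits the left subtree, then the node, then the right subtree.
At 15: go left to 6.
  At 6: go left to 26.
    26 is a leaf — visit 26.
  Visit 6.
  At 6: go right to 29.
    At 29: go left to 39.
      At 39: go left to 11.
        At 11: no left child.
        Visit 11.
        At 11: go right to 19.
          19 is a leaf — visit 19.
      Visit 39.
      At 39: no right child.
    Visit 29.
    At 29: go right to 31.
      At 31: go left to 32.
        At 32: no left child.
        Visit 32.
        At 32: go right to 12.
          At 12: no left child.
          Visit 12.
          At 12: go right to 1.
            At 1: go left to 4.
              4 is a leaf — visit 4.
            Visit 1.
            At 1: no right child.
      Visit 31.
      At 31: go right to 25.
        25 is a leaf — visit 25.
Visit 15.
At 15: go right to 2.
  2 is a leaf — visit 2.
Full in-order sequence: 26, 6, 11, 19, 39, 29, 32, 12, 4, 1, 31, 25, 15, 2.

12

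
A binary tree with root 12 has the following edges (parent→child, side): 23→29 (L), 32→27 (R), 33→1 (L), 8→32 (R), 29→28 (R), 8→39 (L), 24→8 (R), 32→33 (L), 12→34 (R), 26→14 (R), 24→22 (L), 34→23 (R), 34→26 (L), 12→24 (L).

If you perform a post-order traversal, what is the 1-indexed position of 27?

Post-order visits the left subtree, then the right subtree, then the node.
At 12: go left to 24.
  At 24: go left to 22.
    22 is a leaf — visit 22.
  At 24: go right to 8.
    At 8: go left to 39.
      39 is a leaf — visit 39.
    At 8: go right to 32.
      At 32: go left to 33.
        At 33: go left to 1.
          1 is a leaf — visit 1.
        At 33: no right child.
        Visit 33.
      At 32: go right to 27.
        27 is a leaf — visit 27.
      Visit 32.
    Visit 8.
  Visit 24.
At 12: go right to 34.
  At 34: go left to 26.
    At 26: no left child.
    At 26: go right to 14.
      14 is a leaf — visit 14.
    Visit 26.
  At 34: go right to 23.
    At 23: go left to 29.
      At 29: no left child.
      At 29: go right to 28.
        28 is a leaf — visit 28.
      Visit 29.
    At 23: no right child.
    Visit 23.
  Visit 34.
Visit 12.
Full post-order sequence: 22, 39, 1, 33, 27, 32, 8, 24, 14, 26, 28, 29, 23, 34, 12.

5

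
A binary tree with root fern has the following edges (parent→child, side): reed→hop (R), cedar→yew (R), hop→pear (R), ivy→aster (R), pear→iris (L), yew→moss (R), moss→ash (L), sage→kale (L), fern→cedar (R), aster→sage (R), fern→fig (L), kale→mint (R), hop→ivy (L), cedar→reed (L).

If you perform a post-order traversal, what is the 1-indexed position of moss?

12

Post-order visits the left subtree, then the right subtree, then the node.
At fern: go left to fig.
  fig is a leaf — visit fig.
At fern: go right to cedar.
  At cedar: go left to reed.
    At reed: no left child.
    At reed: go right to hop.
      At hop: go left to ivy.
        At ivy: no left child.
        At ivy: go right to aster.
          At aster: no left child.
          At aster: go right to sage.
            At sage: go left to kale.
              At kale: no left child.
              At kale: go right to mint.
                mint is a leaf — visit mint.
              Visit kale.
            At sage: no right child.
            Visit sage.
          Visit aster.
        Visit ivy.
      At hop: go right to pear.
        At pear: go left to iris.
          iris is a leaf — visit iris.
        At pear: no right child.
        Visit pear.
      Visit hop.
    Visit reed.
  At cedar: go right to yew.
    At yew: no left child.
    At yew: go right to moss.
      At moss: go left to ash.
        ash is a leaf — visit ash.
      At moss: no right child.
      Visit moss.
    Visit yew.
  Visit cedar.
Visit fern.
Full post-order sequence: fig, mint, kale, sage, aster, ivy, iris, pear, hop, reed, ash, moss, yew, cedar, fern.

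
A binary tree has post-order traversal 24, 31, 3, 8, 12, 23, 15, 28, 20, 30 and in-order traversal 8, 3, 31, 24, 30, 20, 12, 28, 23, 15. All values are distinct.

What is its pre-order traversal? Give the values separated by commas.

The last element of post-order is the root; it splits in-order into left and right subtrees.
Root 30: left subtree has 4 nodes {8, 3, 31, 24}, right has 5 {20, 12, 28, 23, 15}.
  Root 8: left subtree has 0 nodes { }, right has 3 {3, 31, 24}.
    Root 3: left subtree has 0 nodes { }, right has 2 {31, 24}.
      Root 31: left subtree has 0 nodes { }, right has 1 {24}.
  Root 20: left subtree has 0 nodes { }, right has 4 {12, 28, 23, 15}.
    Root 28: left subtree has 1 node {12}, right has 2 {23, 15}.
      Root 15: left subtree has 1 node {23}, right has 0 { }.

30, 8, 3, 31, 24, 20, 28, 12, 15, 23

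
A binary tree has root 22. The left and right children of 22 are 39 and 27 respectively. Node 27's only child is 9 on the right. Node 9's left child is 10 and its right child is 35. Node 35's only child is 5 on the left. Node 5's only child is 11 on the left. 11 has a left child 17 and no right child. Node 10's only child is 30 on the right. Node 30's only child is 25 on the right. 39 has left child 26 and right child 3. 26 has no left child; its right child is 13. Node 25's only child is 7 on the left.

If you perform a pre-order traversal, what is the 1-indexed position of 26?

Pre-order visits the node, then its left subtree, then its right subtree.
Visit 22.
At 22: go left to 39.
  Visit 39.
  At 39: go left to 26.
    Visit 26.
    At 26: no left child.
    At 26: go right to 13.
      13 is a leaf — visit 13.
  At 39: go right to 3.
    3 is a leaf — visit 3.
At 22: go right to 27.
  Visit 27.
  At 27: no left child.
  At 27: go right to 9.
    Visit 9.
    At 9: go left to 10.
      Visit 10.
      At 10: no left child.
      At 10: go right to 30.
        Visit 30.
        At 30: no left child.
        At 30: go right to 25.
          Visit 25.
          At 25: go left to 7.
            7 is a leaf — visit 7.
          At 25: no right child.
    At 9: go right to 35.
      Visit 35.
      At 35: go left to 5.
        Visit 5.
        At 5: go left to 11.
          Visit 11.
          At 11: go left to 17.
            17 is a leaf — visit 17.
          At 11: no right child.
        At 5: no right child.
      At 35: no right child.
Full pre-order sequence: 22, 39, 26, 13, 3, 27, 9, 10, 30, 25, 7, 35, 5, 11, 17.

3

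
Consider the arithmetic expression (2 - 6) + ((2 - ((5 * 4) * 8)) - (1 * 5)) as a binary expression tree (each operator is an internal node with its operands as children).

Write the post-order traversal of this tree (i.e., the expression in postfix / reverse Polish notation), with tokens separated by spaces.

2 6 - 2 5 4 * 8 * - 1 5 * - +

Post-order on an expression tree gives postfix notation: for each operator, emit left operand, right operand, then the operator.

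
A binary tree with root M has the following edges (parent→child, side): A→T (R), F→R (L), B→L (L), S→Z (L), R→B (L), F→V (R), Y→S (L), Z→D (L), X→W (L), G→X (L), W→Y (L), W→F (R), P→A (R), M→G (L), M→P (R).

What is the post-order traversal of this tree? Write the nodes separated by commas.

D, Z, S, Y, L, B, R, V, F, W, X, G, T, A, P, M

Post-order visits the left subtree, then the right subtree, then the node.
At M: go left to G.
  At G: go left to X.
    At X: go left to W.
      At W: go left to Y.
        At Y: go left to S.
          At S: go left to Z.
            At Z: go left to D.
              D is a leaf — visit D.
            At Z: no right child.
            Visit Z.
          At S: no right child.
          Visit S.
        At Y: no right child.
        Visit Y.
      At W: go right to F.
        At F: go left to R.
          At R: go left to B.
            At B: go left to L.
              L is a leaf — visit L.
            At B: no right child.
            Visit B.
          At R: no right child.
          Visit R.
        At F: go right to V.
          V is a leaf — visit V.
        Visit F.
      Visit W.
    At X: no right child.
    Visit X.
  At G: no right child.
  Visit G.
At M: go right to P.
  At P: no left child.
  At P: go right to A.
    At A: no left child.
    At A: go right to T.
      T is a leaf — visit T.
    Visit A.
  Visit P.
Visit M.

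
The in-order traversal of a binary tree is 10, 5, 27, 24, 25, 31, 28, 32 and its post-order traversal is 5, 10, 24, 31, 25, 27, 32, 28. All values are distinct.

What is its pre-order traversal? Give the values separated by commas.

28, 27, 10, 5, 25, 24, 31, 32

The last element of post-order is the root; it splits in-order into left and right subtrees.
Root 28: left subtree has 6 nodes {10, 5, 27, 24, 25, 31}, right has 1 {32}.
  Root 27: left subtree has 2 nodes {10, 5}, right has 3 {24, 25, 31}.
    Root 10: left subtree has 0 nodes { }, right has 1 {5}.
    Root 25: left subtree has 1 node {24}, right has 1 {31}.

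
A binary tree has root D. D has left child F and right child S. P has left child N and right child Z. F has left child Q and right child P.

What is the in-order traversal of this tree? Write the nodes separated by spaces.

Q F N P Z D S

In-order visits the left subtree, then the node, then the right subtree.
At D: go left to F.
  At F: go left to Q.
    Q is a leaf — visit Q.
  Visit F.
  At F: go right to P.
    At P: go left to N.
      N is a leaf — visit N.
    Visit P.
    At P: go right to Z.
      Z is a leaf — visit Z.
Visit D.
At D: go right to S.
  S is a leaf — visit S.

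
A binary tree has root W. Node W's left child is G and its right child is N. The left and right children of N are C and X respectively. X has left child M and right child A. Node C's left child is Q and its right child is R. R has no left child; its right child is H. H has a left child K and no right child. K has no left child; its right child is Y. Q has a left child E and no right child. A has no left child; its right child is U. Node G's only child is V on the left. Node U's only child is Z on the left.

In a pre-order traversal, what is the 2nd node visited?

Pre-order visits the node, then its left subtree, then its right subtree.
Visit W.
At W: go left to G.
  Visit G.
  At G: go left to V.
    V is a leaf — visit V.
  At G: no right child.
At W: go right to N.
  Visit N.
  At N: go left to C.
    Visit C.
    At C: go left to Q.
      Visit Q.
      At Q: go left to E.
        E is a leaf — visit E.
      At Q: no right child.
    At C: go right to R.
      Visit R.
      At R: no left child.
      At R: go right to H.
        Visit H.
        At H: go left to K.
          Visit K.
          At K: no left child.
          At K: go right to Y.
            Y is a leaf — visit Y.
        At H: no right child.
  At N: go right to X.
    Visit X.
    At X: go left to M.
      M is a leaf — visit M.
    At X: go right to A.
      Visit A.
      At A: no left child.
      At A: go right to U.
        Visit U.
        At U: go left to Z.
          Z is a leaf — visit Z.
        At U: no right child.
Full pre-order sequence: W, G, V, N, C, Q, E, R, H, K, Y, X, M, A, U, Z.

G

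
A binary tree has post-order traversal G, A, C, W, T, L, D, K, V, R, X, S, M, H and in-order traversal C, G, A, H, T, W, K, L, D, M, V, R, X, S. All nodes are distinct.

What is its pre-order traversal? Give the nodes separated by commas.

The last element of post-order is the root; it splits in-order into left and right subtrees.
Root H: left subtree has 3 nodes {C, G, A}, right has 10 {T, W, K, L, D, M, V, R, X, S}.
  Root C: left subtree has 0 nodes { }, right has 2 {G, A}.
    Root A: left subtree has 1 node {G}, right has 0 { }.
  Root M: left subtree has 5 nodes {T, W, K, L, D}, right has 4 {V, R, X, S}.
    Root K: left subtree has 2 nodes {T, W}, right has 2 {L, D}.
      Root T: left subtree has 0 nodes { }, right has 1 {W}.
      Root D: left subtree has 1 node {L}, right has 0 { }.
    Root S: left subtree has 3 nodes {V, R, X}, right has 0 { }.
      Root X: left subtree has 2 nodes {V, R}, right has 0 { }.
        Root R: left subtree has 1 node {V}, right has 0 { }.

H, C, A, G, M, K, T, W, D, L, S, X, R, V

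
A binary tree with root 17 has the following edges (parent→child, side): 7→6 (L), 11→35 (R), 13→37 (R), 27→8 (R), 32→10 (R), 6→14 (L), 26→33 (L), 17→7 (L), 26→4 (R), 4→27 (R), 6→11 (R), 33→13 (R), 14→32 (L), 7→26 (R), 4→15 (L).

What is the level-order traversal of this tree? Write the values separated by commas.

Level-order visits nodes level by level from the root, left to right within each level.
Level 0: 17
Level 1: 7
Level 2: 6, 26
Level 3: 14, 11, 33, 4
Level 4: 32, 35, 13, 15, 27
Level 5: 10, 37, 8

17, 7, 6, 26, 14, 11, 33, 4, 32, 35, 13, 15, 27, 10, 37, 8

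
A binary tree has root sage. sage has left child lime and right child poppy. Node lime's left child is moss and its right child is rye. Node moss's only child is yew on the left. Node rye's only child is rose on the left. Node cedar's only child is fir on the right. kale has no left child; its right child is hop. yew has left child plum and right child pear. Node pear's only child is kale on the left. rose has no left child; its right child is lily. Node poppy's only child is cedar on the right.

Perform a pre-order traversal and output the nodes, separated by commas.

sage, lime, moss, yew, plum, pear, kale, hop, rye, rose, lily, poppy, cedar, fir

Pre-order visits the node, then its left subtree, then its right subtree.
Visit sage.
At sage: go left to lime.
  Visit lime.
  At lime: go left to moss.
    Visit moss.
    At moss: go left to yew.
      Visit yew.
      At yew: go left to plum.
        plum is a leaf — visit plum.
      At yew: go right to pear.
        Visit pear.
        At pear: go left to kale.
          Visit kale.
          At kale: no left child.
          At kale: go right to hop.
            hop is a leaf — visit hop.
        At pear: no right child.
    At moss: no right child.
  At lime: go right to rye.
    Visit rye.
    At rye: go left to rose.
      Visit rose.
      At rose: no left child.
      At rose: go right to lily.
        lily is a leaf — visit lily.
    At rye: no right child.
At sage: go right to poppy.
  Visit poppy.
  At poppy: no left child.
  At poppy: go right to cedar.
    Visit cedar.
    At cedar: no left child.
    At cedar: go right to fir.
      fir is a leaf — visit fir.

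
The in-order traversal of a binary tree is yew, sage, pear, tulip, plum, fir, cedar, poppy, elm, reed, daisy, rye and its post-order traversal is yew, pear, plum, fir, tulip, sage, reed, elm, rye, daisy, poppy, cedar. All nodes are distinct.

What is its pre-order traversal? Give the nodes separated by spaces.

cedar sage yew tulip pear fir plum poppy daisy elm reed rye

The last element of post-order is the root; it splits in-order into left and right subtrees.
Root cedar: left subtree has 6 nodes {yew, sage, pear, tulip, plum, fir}, right has 5 {poppy, elm, reed, daisy, rye}.
  Root sage: left subtree has 1 node {yew}, right has 4 {pear, tulip, plum, fir}.
    Root tulip: left subtree has 1 node {pear}, right has 2 {plum, fir}.
      Root fir: left subtree has 1 node {plum}, right has 0 { }.
  Root poppy: left subtree has 0 nodes { }, right has 4 {elm, reed, daisy, rye}.
    Root daisy: left subtree has 2 nodes {elm, reed}, right has 1 {rye}.
      Root elm: left subtree has 0 nodes { }, right has 1 {reed}.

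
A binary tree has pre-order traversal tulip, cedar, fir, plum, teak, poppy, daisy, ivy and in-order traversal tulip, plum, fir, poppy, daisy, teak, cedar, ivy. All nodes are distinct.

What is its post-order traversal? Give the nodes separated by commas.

The first element of pre-order is the root; it splits in-order into left and right subtrees.
Root tulip: left subtree has 0 nodes { }, right has 7 {plum, fir, poppy, daisy, teak, cedar, ivy}.
  Root cedar: left subtree has 5 nodes {plum, fir, poppy, daisy, teak}, right has 1 {ivy}.
    Root fir: left subtree has 1 node {plum}, right has 3 {poppy, daisy, teak}.
      Root teak: left subtree has 2 nodes {poppy, daisy}, right has 0 { }.
        Root poppy: left subtree has 0 nodes { }, right has 1 {daisy}.

plum, daisy, poppy, teak, fir, ivy, cedar, tulip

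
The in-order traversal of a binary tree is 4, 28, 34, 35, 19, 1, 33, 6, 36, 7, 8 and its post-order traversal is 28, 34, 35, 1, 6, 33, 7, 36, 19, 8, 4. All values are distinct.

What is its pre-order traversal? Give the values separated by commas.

4, 8, 19, 35, 34, 28, 36, 33, 1, 6, 7

The last element of post-order is the root; it splits in-order into left and right subtrees.
Root 4: left subtree has 0 nodes { }, right has 10 {28, 34, 35, 19, 1, 33, 6, 36, 7, 8}.
  Root 8: left subtree has 9 nodes {28, 34, 35, 19, 1, 33, 6, 36, 7}, right has 0 { }.
    Root 19: left subtree has 3 nodes {28, 34, 35}, right has 5 {1, 33, 6, 36, 7}.
      Root 35: left subtree has 2 nodes {28, 34}, right has 0 { }.
        Root 34: left subtree has 1 node {28}, right has 0 { }.
      Root 36: left subtree has 3 nodes {1, 33, 6}, right has 1 {7}.
        Root 33: left subtree has 1 node {1}, right has 1 {6}.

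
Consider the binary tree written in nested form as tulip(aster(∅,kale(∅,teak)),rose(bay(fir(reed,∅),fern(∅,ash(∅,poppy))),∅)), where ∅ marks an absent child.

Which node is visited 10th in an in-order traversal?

In-order visits the left subtree, then the node, then the right subtree.
At tulip: go left to aster.
  At aster: no left child.
  Visit aster.
  At aster: go right to kale.
    At kale: no left child.
    Visit kale.
    At kale: go right to teak.
      teak is a leaf — visit teak.
Visit tulip.
At tulip: go right to rose.
  At rose: go left to bay.
    At bay: go left to fir.
      At fir: go left to reed.
        reed is a leaf — visit reed.
      Visit fir.
      At fir: no right child.
    Visit bay.
    At bay: go right to fern.
      At fern: no left child.
      Visit fern.
      At fern: go right to ash.
        At ash: no left child.
        Visit ash.
        At ash: go right to poppy.
          poppy is a leaf — visit poppy.
  Visit rose.
  At rose: no right child.
Full in-order sequence: aster, kale, teak, tulip, reed, fir, bay, fern, ash, poppy, rose.

poppy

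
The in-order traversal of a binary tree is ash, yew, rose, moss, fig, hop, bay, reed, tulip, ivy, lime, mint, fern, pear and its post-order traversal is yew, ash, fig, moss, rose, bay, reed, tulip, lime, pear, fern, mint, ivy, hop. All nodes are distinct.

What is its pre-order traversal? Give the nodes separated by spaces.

hop rose ash yew moss fig ivy tulip reed bay mint lime fern pear

The last element of post-order is the root; it splits in-order into left and right subtrees.
Root hop: left subtree has 5 nodes {ash, yew, rose, moss, fig}, right has 8 {bay, reed, tulip, ivy, lime, mint, fern, pear}.
  Root rose: left subtree has 2 nodes {ash, yew}, right has 2 {moss, fig}.
    Root ash: left subtree has 0 nodes { }, right has 1 {yew}.
    Root moss: left subtree has 0 nodes { }, right has 1 {fig}.
  Root ivy: left subtree has 3 nodes {bay, reed, tulip}, right has 4 {lime, mint, fern, pear}.
    Root tulip: left subtree has 2 nodes {bay, reed}, right has 0 { }.
      Root reed: left subtree has 1 node {bay}, right has 0 { }.
    Root mint: left subtree has 1 node {lime}, right has 2 {fern, pear}.
      Root fern: left subtree has 0 nodes { }, right has 1 {pear}.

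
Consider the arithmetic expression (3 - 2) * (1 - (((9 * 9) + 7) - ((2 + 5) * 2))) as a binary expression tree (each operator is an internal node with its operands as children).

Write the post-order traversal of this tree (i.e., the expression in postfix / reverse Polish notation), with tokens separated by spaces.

3 2 - 1 9 9 * 7 + 2 5 + 2 * - - *

Post-order on an expression tree gives postfix notation: for each operator, emit left operand, right operand, then the operator.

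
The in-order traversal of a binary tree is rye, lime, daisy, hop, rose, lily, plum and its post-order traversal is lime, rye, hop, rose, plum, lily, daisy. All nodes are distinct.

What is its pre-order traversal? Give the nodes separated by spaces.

daisy rye lime lily rose hop plum

The last element of post-order is the root; it splits in-order into left and right subtrees.
Root daisy: left subtree has 2 nodes {rye, lime}, right has 4 {hop, rose, lily, plum}.
  Root rye: left subtree has 0 nodes { }, right has 1 {lime}.
  Root lily: left subtree has 2 nodes {hop, rose}, right has 1 {plum}.
    Root rose: left subtree has 1 node {hop}, right has 0 { }.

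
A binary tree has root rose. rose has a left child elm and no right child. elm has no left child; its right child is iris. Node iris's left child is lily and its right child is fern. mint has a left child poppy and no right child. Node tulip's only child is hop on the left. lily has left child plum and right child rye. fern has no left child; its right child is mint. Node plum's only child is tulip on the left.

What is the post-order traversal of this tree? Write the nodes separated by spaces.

hop tulip plum rye lily poppy mint fern iris elm rose

Post-order visits the left subtree, then the right subtree, then the node.
At rose: go left to elm.
  At elm: no left child.
  At elm: go right to iris.
    At iris: go left to lily.
      At lily: go left to plum.
        At plum: go left to tulip.
          At tulip: go left to hop.
            hop is a leaf — visit hop.
          At tulip: no right child.
          Visit tulip.
        At plum: no right child.
        Visit plum.
      At lily: go right to rye.
        rye is a leaf — visit rye.
      Visit lily.
    At iris: go right to fern.
      At fern: no left child.
      At fern: go right to mint.
        At mint: go left to poppy.
          poppy is a leaf — visit poppy.
        At mint: no right child.
        Visit mint.
      Visit fern.
    Visit iris.
  Visit elm.
At rose: no right child.
Visit rose.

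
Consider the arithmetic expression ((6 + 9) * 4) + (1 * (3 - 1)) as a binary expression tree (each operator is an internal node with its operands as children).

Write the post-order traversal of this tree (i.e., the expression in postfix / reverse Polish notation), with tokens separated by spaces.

Post-order on an expression tree gives postfix notation: for each operator, emit left operand, right operand, then the operator.

6 9 + 4 * 1 3 1 - * +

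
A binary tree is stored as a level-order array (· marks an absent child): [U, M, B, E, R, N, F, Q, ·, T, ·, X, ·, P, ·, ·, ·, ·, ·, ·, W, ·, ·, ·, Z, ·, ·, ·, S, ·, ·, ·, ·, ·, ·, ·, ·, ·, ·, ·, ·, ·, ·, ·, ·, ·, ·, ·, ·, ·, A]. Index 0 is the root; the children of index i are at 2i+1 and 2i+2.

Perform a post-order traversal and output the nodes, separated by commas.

Q, E, W, T, R, M, A, Z, X, N, S, P, F, B, U

Post-order visits the left subtree, then the right subtree, then the node.
At U: go left to M.
  At M: go left to E.
    At E: go left to Q.
      Q is a leaf — visit Q.
    At E: no right child.
    Visit E.
  At M: go right to R.
    At R: go left to T.
      At T: no left child.
      At T: go right to W.
        W is a leaf — visit W.
      Visit T.
    At R: no right child.
    Visit R.
  Visit M.
At U: go right to B.
  At B: go left to N.
    At N: go left to X.
      At X: no left child.
      At X: go right to Z.
        At Z: no left child.
        At Z: go right to A.
          A is a leaf — visit A.
        Visit Z.
      Visit X.
    At N: no right child.
    Visit N.
  At B: go right to F.
    At F: go left to P.
      At P: no left child.
      At P: go right to S.
        S is a leaf — visit S.
      Visit P.
    At F: no right child.
    Visit F.
  Visit B.
Visit U.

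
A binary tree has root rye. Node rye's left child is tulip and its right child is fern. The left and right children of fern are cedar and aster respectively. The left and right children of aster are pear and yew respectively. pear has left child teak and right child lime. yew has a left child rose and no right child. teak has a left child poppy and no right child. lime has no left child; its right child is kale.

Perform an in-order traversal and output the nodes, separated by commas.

In-order visits the left subtree, then the node, then the right subtree.
At rye: go left to tulip.
  tulip is a leaf — visit tulip.
Visit rye.
At rye: go right to fern.
  At fern: go left to cedar.
    cedar is a leaf — visit cedar.
  Visit fern.
  At fern: go right to aster.
    At aster: go left to pear.
      At pear: go left to teak.
        At teak: go left to poppy.
          poppy is a leaf — visit poppy.
        Visit teak.
        At teak: no right child.
      Visit pear.
      At pear: go right to lime.
        At lime: no left child.
        Visit lime.
        At lime: go right to kale.
          kale is a leaf — visit kale.
    Visit aster.
    At aster: go right to yew.
      At yew: go left to rose.
        rose is a leaf — visit rose.
      Visit yew.
      At yew: no right child.

tulip, rye, cedar, fern, poppy, teak, pear, lime, kale, aster, rose, yew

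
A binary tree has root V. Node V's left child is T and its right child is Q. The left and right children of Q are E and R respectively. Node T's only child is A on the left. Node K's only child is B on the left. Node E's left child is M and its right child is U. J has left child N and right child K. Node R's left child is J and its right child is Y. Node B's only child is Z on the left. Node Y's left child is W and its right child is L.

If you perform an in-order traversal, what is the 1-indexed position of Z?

10

In-order visits the left subtree, then the node, then the right subtree.
At V: go left to T.
  At T: go left to A.
    A is a leaf — visit A.
  Visit T.
  At T: no right child.
Visit V.
At V: go right to Q.
  At Q: go left to E.
    At E: go left to M.
      M is a leaf — visit M.
    Visit E.
    At E: go right to U.
      U is a leaf — visit U.
  Visit Q.
  At Q: go right to R.
    At R: go left to J.
      At J: go left to N.
        N is a leaf — visit N.
      Visit J.
      At J: go right to K.
        At K: go left to B.
          At B: go left to Z.
            Z is a leaf — visit Z.
          Visit B.
          At B: no right child.
        Visit K.
        At K: no right child.
    Visit R.
    At R: go right to Y.
      At Y: go left to W.
        W is a leaf — visit W.
      Visit Y.
      At Y: go right to L.
        L is a leaf — visit L.
Full in-order sequence: A, T, V, M, E, U, Q, N, J, Z, B, K, R, W, Y, L.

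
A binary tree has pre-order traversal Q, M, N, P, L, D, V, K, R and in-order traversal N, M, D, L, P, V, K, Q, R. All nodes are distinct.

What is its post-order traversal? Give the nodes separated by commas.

N, D, L, K, V, P, M, R, Q

The first element of pre-order is the root; it splits in-order into left and right subtrees.
Root Q: left subtree has 7 nodes {N, M, D, L, P, V, K}, right has 1 {R}.
  Root M: left subtree has 1 node {N}, right has 5 {D, L, P, V, K}.
    Root P: left subtree has 2 nodes {D, L}, right has 2 {V, K}.
      Root L: left subtree has 1 node {D}, right has 0 { }.
      Root V: left subtree has 0 nodes { }, right has 1 {K}.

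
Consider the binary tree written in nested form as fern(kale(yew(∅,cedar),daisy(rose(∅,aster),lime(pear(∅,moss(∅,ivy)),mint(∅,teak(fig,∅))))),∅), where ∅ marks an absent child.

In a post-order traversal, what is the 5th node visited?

Post-order visits the left subtree, then the right subtree, then the node.
At fern: go left to kale.
  At kale: go left to yew.
    At yew: no left child.
    At yew: go right to cedar.
      cedar is a leaf — visit cedar.
    Visit yew.
  At kale: go right to daisy.
    At daisy: go left to rose.
      At rose: no left child.
      At rose: go right to aster.
        aster is a leaf — visit aster.
      Visit rose.
    At daisy: go right to lime.
      At lime: go left to pear.
        At pear: no left child.
        At pear: go right to moss.
          At moss: no left child.
          At moss: go right to ivy.
            ivy is a leaf — visit ivy.
          Visit moss.
        Visit pear.
      At lime: go right to mint.
        At mint: no left child.
        At mint: go right to teak.
          At teak: go left to fig.
            fig is a leaf — visit fig.
          At teak: no right child.
          Visit teak.
        Visit mint.
      Visit lime.
    Visit daisy.
  Visit kale.
At fern: no right child.
Visit fern.
Full post-order sequence: cedar, yew, aster, rose, ivy, moss, pear, fig, teak, mint, lime, daisy, kale, fern.

ivy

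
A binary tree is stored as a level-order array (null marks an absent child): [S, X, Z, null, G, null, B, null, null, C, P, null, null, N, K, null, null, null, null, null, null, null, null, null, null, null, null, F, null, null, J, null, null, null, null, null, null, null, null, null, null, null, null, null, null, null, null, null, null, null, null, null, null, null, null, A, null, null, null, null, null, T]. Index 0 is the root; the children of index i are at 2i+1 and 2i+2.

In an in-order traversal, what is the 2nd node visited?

In-order visits the left subtree, then the node, then the right subtree.
At S: go left to X.
  At X: no left child.
  Visit X.
  At X: go right to G.
    At G: go left to C.
      C is a leaf — visit C.
    Visit G.
    At G: go right to P.
      P is a leaf — visit P.
Visit S.
At S: go right to Z.
  At Z: no left child.
  Visit Z.
  At Z: go right to B.
    At B: go left to N.
      At N: go left to F.
        At F: go left to A.
          A is a leaf — visit A.
        Visit F.
        At F: no right child.
      Visit N.
      At N: no right child.
    Visit B.
    At B: go right to K.
      At K: no left child.
      Visit K.
      At K: go right to J.
        At J: go left to T.
          T is a leaf — visit T.
        Visit J.
        At J: no right child.
Full in-order sequence: X, C, G, P, S, Z, A, F, N, B, K, T, J.

C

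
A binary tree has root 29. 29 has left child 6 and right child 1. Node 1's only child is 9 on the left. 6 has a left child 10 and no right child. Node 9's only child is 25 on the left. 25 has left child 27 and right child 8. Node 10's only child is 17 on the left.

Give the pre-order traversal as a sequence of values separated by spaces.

29 6 10 17 1 9 25 27 8

Pre-order visits the node, then its left subtree, then its right subtree.
Visit 29.
At 29: go left to 6.
  Visit 6.
  At 6: go left to 10.
    Visit 10.
    At 10: go left to 17.
      17 is a leaf — visit 17.
    At 10: no right child.
  At 6: no right child.
At 29: go right to 1.
  Visit 1.
  At 1: go left to 9.
    Visit 9.
    At 9: go left to 25.
      Visit 25.
      At 25: go left to 27.
        27 is a leaf — visit 27.
      At 25: go right to 8.
        8 is a leaf — visit 8.
    At 9: no right child.
  At 1: no right child.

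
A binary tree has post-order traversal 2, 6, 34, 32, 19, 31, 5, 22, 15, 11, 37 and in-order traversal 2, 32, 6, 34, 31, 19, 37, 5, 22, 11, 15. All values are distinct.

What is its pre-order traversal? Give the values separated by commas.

37, 31, 32, 2, 34, 6, 19, 11, 22, 5, 15

The last element of post-order is the root; it splits in-order into left and right subtrees.
Root 37: left subtree has 6 nodes {2, 32, 6, 34, 31, 19}, right has 4 {5, 22, 11, 15}.
  Root 31: left subtree has 4 nodes {2, 32, 6, 34}, right has 1 {19}.
    Root 32: left subtree has 1 node {2}, right has 2 {6, 34}.
      Root 34: left subtree has 1 node {6}, right has 0 { }.
  Root 11: left subtree has 2 nodes {5, 22}, right has 1 {15}.
    Root 22: left subtree has 1 node {5}, right has 0 { }.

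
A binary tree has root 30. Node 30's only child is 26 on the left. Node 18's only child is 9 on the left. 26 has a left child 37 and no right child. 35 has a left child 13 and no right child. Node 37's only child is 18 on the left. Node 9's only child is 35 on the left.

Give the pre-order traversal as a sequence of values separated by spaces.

30 26 37 18 9 35 13

Pre-order visits the node, then its left subtree, then its right subtree.
Visit 30.
At 30: go left to 26.
  Visit 26.
  At 26: go left to 37.
    Visit 37.
    At 37: go left to 18.
      Visit 18.
      At 18: go left to 9.
        Visit 9.
        At 9: go left to 35.
          Visit 35.
          At 35: go left to 13.
            13 is a leaf — visit 13.
          At 35: no right child.
        At 9: no right child.
      At 18: no right child.
    At 37: no right child.
  At 26: no right child.
At 30: no right child.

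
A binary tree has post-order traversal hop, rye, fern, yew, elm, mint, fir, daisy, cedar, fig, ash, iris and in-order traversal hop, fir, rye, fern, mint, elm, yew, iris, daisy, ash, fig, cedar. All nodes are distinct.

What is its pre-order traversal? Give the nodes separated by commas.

The last element of post-order is the root; it splits in-order into left and right subtrees.
Root iris: left subtree has 7 nodes {hop, fir, rye, fern, mint, elm, yew}, right has 4 {daisy, ash, fig, cedar}.
  Root fir: left subtree has 1 node {hop}, right has 5 {rye, fern, mint, elm, yew}.
    Root mint: left subtree has 2 nodes {rye, fern}, right has 2 {elm, yew}.
      Root fern: left subtree has 1 node {rye}, right has 0 { }.
      Root elm: left subtree has 0 nodes { }, right has 1 {yew}.
  Root ash: left subtree has 1 node {daisy}, right has 2 {fig, cedar}.
    Root fig: left subtree has 0 nodes { }, right has 1 {cedar}.

iris, fir, hop, mint, fern, rye, elm, yew, ash, daisy, fig, cedar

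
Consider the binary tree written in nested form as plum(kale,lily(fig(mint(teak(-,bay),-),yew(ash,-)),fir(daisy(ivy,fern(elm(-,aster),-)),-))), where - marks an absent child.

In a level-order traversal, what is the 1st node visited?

plum

Level-order visits nodes level by level from the root, left to right within each level.
Level 0: plum
Level 1: kale, lily
Level 2: fig, fir
Level 3: mint, yew, daisy
Level 4: teak, ash, ivy, fern
Level 5: bay, elm
Level 6: aster
Full level-order sequence: plum, kale, lily, fig, fir, mint, yew, daisy, teak, ash, ivy, fern, bay, elm, aster.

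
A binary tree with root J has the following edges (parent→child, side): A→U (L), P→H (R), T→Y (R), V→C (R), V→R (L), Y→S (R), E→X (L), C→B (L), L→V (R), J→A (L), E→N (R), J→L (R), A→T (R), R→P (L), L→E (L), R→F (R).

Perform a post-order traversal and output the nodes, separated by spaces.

U S Y T A X N E H P F R B C V L J

Post-order visits the left subtree, then the right subtree, then the node.
At J: go left to A.
  At A: go left to U.
    U is a leaf — visit U.
  At A: go right to T.
    At T: no left child.
    At T: go right to Y.
      At Y: no left child.
      At Y: go right to S.
        S is a leaf — visit S.
      Visit Y.
    Visit T.
  Visit A.
At J: go right to L.
  At L: go left to E.
    At E: go left to X.
      X is a leaf — visit X.
    At E: go right to N.
      N is a leaf — visit N.
    Visit E.
  At L: go right to V.
    At V: go left to R.
      At R: go left to P.
        At P: no left child.
        At P: go right to H.
          H is a leaf — visit H.
        Visit P.
      At R: go right to F.
        F is a leaf — visit F.
      Visit R.
    At V: go right to C.
      At C: go left to B.
        B is a leaf — visit B.
      At C: no right child.
      Visit C.
    Visit V.
  Visit L.
Visit J.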